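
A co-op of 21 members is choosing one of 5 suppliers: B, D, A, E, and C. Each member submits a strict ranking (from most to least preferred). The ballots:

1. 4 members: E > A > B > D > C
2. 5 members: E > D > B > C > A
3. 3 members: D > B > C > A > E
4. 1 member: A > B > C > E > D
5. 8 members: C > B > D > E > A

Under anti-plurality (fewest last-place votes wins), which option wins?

B

Last-place votes: B 0, D 1, A 13, E 3, C 4.
B is ranked last by the fewest voters, so B wins.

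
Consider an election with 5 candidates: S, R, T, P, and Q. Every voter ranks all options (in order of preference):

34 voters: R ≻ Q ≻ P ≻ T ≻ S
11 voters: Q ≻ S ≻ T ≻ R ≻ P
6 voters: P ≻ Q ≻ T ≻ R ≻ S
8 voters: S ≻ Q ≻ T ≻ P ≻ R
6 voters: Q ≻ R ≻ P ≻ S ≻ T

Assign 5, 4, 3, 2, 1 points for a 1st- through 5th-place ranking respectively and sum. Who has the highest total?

S: 34·1 + 11·4 + 6·1 + 8·5 + 6·2 = 136
R: 34·5 + 11·2 + 6·2 + 8·1 + 6·4 = 236
T: 34·2 + 11·3 + 6·3 + 8·3 + 6·1 = 149
P: 34·3 + 11·1 + 6·5 + 8·2 + 6·3 = 177
Q: 34·4 + 11·5 + 6·4 + 8·4 + 6·5 = 277
Q has the highest Borda score (277).

Q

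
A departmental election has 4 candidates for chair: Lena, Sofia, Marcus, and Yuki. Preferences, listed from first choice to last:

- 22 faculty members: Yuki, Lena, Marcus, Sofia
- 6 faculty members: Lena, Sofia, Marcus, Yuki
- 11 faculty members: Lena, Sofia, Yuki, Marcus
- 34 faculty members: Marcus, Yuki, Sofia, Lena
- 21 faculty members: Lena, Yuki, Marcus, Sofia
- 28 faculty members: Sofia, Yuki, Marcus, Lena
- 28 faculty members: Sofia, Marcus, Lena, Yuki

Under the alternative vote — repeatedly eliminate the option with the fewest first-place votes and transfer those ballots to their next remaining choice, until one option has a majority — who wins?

Round 1: Lena 38, Sofia 56, Marcus 34, Yuki 22. Eliminate Yuki.
Round 2: Lena 60, Sofia 56, Marcus 34. Eliminate Marcus.
Round 3: Lena 60, Sofia 90. Sofia has a majority.

Sofia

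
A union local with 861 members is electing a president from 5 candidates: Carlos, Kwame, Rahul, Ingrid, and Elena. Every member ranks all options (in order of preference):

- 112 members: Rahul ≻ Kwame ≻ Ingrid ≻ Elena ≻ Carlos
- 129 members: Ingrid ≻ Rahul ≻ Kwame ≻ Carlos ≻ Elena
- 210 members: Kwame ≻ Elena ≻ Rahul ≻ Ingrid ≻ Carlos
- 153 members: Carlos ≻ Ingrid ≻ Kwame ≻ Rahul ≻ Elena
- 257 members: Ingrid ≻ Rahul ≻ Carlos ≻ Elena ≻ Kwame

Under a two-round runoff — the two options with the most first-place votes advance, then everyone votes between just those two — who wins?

Round 1 first-place votes: Carlos 153, Kwame 210, Rahul 112, Ingrid 386, Elena 0.
Ingrid and Kwame advance.
Runoff: Ingrid is preferred to Kwame by 539 voters; Kwame by 322.
Ingrid wins the runoff.

Ingrid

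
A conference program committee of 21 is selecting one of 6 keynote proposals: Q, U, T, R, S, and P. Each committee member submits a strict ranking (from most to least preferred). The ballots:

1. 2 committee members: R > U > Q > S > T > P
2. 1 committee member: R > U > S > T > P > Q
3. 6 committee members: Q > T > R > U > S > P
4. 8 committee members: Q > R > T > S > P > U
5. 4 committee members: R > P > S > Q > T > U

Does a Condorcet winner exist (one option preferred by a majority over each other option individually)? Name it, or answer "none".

Q vs U: 18–3 for Q.
Q vs T: 20–1 for Q.
Q vs R: 14–7 for Q.
Q vs S: 16–5 for Q.
Q vs P: 16–5 for Q.
Q beats every other option head-to-head.

Q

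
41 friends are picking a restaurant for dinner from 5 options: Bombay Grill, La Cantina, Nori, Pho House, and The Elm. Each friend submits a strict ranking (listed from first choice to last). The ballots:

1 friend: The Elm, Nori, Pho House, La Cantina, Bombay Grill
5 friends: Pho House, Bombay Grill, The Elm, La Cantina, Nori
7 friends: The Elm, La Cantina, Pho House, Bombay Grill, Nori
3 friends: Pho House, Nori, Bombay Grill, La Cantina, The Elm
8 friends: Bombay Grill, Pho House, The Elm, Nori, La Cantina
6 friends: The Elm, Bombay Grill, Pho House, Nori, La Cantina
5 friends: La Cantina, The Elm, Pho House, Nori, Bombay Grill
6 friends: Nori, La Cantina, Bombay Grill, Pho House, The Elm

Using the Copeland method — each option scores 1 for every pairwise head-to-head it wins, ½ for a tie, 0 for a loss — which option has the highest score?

Bombay Grill: beats La Cantina, Nori, and The Elm; loses to Pho House → score 3.
La Cantina: loses to Bombay Grill, Nori, Pho House, and The Elm → score 0.
Nori: beats La Cantina; loses to Bombay Grill, Pho House, and The Elm → score 1.
Pho House: beats Bombay Grill, La Cantina, Nori, and The Elm → score 4.
The Elm: beats La Cantina and Nori; loses to Bombay Grill and Pho House → score 2.
Pho House has the best pairwise record.

Pho House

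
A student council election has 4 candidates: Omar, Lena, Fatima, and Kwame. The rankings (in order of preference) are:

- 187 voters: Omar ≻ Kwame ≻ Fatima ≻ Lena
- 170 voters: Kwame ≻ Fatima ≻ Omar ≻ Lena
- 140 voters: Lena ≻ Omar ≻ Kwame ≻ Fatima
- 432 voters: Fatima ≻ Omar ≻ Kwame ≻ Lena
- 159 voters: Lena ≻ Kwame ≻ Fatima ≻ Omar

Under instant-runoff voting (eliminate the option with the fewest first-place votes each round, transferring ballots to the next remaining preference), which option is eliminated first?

Round 1: Omar 187, Lena 299, Fatima 432, Kwame 170. Eliminate Kwame.

Kwame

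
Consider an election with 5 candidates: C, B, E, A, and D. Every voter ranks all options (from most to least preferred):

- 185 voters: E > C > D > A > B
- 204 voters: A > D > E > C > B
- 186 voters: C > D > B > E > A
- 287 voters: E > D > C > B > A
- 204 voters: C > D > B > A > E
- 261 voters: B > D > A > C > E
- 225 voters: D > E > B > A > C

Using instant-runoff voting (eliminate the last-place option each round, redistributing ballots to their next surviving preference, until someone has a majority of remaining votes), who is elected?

Round 1: C 390, B 261, E 472, A 204, D 225. Eliminate A.
Round 2: C 390, B 261, E 472, D 429. Eliminate B.
Round 3: C 390, E 472, D 690. Eliminate C.
Round 4: E 472, D 1080. D has a majority.

D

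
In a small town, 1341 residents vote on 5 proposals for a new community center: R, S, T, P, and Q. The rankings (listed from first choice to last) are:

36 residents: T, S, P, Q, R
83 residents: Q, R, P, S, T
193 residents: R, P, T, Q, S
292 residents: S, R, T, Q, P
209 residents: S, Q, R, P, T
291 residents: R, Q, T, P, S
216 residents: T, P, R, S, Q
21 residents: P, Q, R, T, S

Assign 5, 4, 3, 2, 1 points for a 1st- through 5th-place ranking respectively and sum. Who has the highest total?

R: 36·1 + 83·4 + 193·5 + 292·4 + 209·3 + 291·5 + 216·3 + 21·3 = 5294
S: 36·4 + 83·2 + 193·1 + 292·5 + 209·5 + 291·1 + 216·2 + 21·1 = 3752
T: 36·5 + 83·1 + 193·3 + 292·3 + 209·1 + 291·3 + 216·5 + 21·2 = 3922
P: 36·3 + 83·3 + 193·4 + 292·1 + 209·2 + 291·2 + 216·4 + 21·5 = 3390
Q: 36·2 + 83·5 + 193·2 + 292·2 + 209·4 + 291·4 + 216·1 + 21·4 = 3757
R has the highest Borda score (5294).

R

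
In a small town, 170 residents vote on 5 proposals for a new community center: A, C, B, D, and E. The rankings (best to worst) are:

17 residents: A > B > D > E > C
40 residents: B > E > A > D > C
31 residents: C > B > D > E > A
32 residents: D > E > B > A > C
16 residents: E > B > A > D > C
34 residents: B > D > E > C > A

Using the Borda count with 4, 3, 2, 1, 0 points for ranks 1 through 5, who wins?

A: 17·4 + 40·2 + 31·0 + 32·1 + 16·2 + 34·0 = 212
C: 17·0 + 40·0 + 31·4 + 32·0 + 16·0 + 34·1 = 158
B: 17·3 + 40·4 + 31·3 + 32·2 + 16·3 + 34·4 = 552
D: 17·2 + 40·1 + 31·2 + 32·4 + 16·1 + 34·3 = 382
E: 17·1 + 40·3 + 31·1 + 32·3 + 16·4 + 34·2 = 396
B has the highest Borda score (552).

B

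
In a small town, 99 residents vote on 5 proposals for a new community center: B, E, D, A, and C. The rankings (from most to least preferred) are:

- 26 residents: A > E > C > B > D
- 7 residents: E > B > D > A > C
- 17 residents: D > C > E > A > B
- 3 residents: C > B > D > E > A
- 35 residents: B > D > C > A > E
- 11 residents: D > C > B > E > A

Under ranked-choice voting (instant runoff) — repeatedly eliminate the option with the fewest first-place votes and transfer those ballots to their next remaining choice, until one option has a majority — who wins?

Round 1: B 35, E 7, D 28, A 26, C 3. Eliminate C.
Round 2: B 38, E 7, D 28, A 26. Eliminate E.
Round 3: B 45, D 28, A 26. Eliminate A.
Round 4: B 71, D 28. B has a majority.

B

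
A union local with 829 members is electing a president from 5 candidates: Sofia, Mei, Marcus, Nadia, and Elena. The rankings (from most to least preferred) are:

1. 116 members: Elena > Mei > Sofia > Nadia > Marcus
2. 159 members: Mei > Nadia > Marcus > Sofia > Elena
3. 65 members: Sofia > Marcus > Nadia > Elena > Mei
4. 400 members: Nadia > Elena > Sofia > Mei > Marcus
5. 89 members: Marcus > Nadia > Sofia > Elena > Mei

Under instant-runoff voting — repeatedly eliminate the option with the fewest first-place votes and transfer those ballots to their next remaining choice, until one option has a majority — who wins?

Nadia

Round 1: Sofia 65, Mei 159, Marcus 89, Nadia 400, Elena 116. Eliminate Sofia.
Round 2: Mei 159, Marcus 154, Nadia 400, Elena 116. Eliminate Elena.
Round 3: Mei 275, Marcus 154, Nadia 400. Eliminate Marcus.
Round 4: Mei 275, Nadia 554. Nadia has a majority.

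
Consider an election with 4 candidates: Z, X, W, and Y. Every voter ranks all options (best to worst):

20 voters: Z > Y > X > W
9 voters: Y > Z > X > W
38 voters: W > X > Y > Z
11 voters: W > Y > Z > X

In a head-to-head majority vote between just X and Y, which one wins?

Voters preferring X to Y: 38; preferring Y to X: 40.
Y wins the head-to-head.

Y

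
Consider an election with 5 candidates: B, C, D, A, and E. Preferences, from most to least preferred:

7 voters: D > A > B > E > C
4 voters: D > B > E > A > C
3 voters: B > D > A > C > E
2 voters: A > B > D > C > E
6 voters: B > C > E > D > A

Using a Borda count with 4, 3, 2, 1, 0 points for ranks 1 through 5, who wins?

B: 7·2 + 4·3 + 3·4 + 2·3 + 6·4 = 68
C: 7·0 + 4·0 + 3·1 + 2·1 + 6·3 = 23
D: 7·4 + 4·4 + 3·3 + 2·2 + 6·1 = 63
A: 7·3 + 4·1 + 3·2 + 2·4 + 6·0 = 39
E: 7·1 + 4·2 + 3·0 + 2·0 + 6·2 = 27
B has the highest Borda score (68).

B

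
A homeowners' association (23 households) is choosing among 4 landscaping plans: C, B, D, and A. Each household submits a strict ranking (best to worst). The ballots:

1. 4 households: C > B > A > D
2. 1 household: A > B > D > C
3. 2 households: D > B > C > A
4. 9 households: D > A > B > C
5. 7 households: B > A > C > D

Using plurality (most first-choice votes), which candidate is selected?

First-place votes: C 4, B 7, D 11, A 1.
D has the most first-place votes.

D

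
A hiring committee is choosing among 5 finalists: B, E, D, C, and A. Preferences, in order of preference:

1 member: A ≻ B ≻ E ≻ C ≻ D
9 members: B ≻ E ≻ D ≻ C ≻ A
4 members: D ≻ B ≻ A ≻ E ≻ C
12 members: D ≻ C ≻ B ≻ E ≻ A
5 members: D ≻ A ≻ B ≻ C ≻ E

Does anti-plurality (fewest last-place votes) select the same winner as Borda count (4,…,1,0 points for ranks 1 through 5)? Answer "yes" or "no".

Anti-plurality — last-place votes: B 0, E 5, D 1, C 4, A 21. Winner: B.
Borda — scores: B 85, E 45, D 102, C 51, A 27. Winner: D.
The two methods disagree.

no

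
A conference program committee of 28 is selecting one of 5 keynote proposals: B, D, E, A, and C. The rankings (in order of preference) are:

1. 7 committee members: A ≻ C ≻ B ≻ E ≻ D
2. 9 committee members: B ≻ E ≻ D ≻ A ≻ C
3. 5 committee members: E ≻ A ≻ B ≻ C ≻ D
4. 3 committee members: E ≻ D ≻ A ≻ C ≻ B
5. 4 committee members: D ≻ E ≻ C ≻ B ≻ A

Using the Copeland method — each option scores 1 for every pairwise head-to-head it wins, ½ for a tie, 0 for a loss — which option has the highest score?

B: beats D and E; ties C; loses to A → score 2.5.
D: beats A and C; loses to B and E → score 2.
E: beats D, A, and C; loses to B → score 3.
A: beats B and C; loses to D and E → score 2.
C: ties B; loses to D, E, and A → score 0.5.
E has the best pairwise record.

E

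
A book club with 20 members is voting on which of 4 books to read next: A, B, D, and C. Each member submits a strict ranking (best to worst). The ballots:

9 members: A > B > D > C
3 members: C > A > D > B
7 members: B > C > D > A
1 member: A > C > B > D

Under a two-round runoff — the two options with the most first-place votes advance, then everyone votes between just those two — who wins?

A

Round 1 first-place votes: A 10, B 7, D 0, C 3.
A and B advance.
Runoff: A is preferred to B by 13 voters; B by 7.
A wins the runoff.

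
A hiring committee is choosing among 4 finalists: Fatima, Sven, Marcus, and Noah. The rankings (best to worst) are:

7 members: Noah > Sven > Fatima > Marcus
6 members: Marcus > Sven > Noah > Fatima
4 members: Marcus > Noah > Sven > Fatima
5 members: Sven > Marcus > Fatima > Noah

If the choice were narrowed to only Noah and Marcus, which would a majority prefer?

Marcus

Voters preferring Noah to Marcus: 7; preferring Marcus to Noah: 15.
Marcus wins the head-to-head.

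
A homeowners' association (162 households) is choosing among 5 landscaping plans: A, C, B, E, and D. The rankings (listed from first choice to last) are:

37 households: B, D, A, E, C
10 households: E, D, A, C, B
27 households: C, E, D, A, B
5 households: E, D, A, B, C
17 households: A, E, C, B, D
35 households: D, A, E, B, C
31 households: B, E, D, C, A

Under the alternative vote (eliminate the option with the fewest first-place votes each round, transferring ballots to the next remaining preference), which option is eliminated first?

Round 1: A 17, C 27, B 68, E 15, D 35. Eliminate E.

E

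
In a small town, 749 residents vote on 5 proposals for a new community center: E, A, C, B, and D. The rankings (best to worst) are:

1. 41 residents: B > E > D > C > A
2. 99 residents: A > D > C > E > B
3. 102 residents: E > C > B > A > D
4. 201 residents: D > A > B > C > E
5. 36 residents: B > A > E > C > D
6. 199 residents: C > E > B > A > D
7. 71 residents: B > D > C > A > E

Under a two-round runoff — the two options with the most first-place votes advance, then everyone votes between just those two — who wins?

D

Round 1 first-place votes: E 102, A 99, C 199, B 148, D 201.
D and C advance.
Runoff: D is preferred to C by 412 voters; C by 337.
D wins the runoff.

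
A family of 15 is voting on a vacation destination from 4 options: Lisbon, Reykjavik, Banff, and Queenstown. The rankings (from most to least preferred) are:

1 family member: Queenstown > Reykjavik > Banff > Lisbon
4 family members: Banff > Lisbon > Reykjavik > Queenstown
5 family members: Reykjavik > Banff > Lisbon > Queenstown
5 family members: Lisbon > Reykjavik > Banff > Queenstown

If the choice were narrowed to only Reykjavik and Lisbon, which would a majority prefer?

Lisbon

Voters preferring Reykjavik to Lisbon: 6; preferring Lisbon to Reykjavik: 9.
Lisbon wins the head-to-head.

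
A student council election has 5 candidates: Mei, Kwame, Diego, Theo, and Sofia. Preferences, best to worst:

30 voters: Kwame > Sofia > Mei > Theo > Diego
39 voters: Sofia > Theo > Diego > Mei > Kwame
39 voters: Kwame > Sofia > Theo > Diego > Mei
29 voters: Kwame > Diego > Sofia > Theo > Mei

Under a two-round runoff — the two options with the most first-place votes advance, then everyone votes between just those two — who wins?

Round 1 first-place votes: Mei 0, Kwame 98, Diego 0, Theo 0, Sofia 39.
Kwame and Sofia advance.
Runoff: Kwame is preferred to Sofia by 98 voters; Sofia by 39.
Kwame wins the runoff.

Kwame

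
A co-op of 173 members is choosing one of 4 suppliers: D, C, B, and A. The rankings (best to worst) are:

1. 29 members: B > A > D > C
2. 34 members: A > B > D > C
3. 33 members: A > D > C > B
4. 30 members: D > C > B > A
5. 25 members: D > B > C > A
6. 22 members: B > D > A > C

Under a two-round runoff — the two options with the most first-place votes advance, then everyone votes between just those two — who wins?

Round 1 first-place votes: D 55, C 0, B 51, A 67.
A and D advance.
Runoff: A is preferred to D by 96 voters; D by 77.
A wins the runoff.

A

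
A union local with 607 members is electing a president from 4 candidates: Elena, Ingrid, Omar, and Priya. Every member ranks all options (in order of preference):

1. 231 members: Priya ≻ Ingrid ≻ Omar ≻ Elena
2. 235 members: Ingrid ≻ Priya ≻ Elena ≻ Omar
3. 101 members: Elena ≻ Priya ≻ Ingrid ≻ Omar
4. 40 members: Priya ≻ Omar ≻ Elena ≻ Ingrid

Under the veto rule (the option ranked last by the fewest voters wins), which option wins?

Last-place votes: Elena 231, Ingrid 40, Omar 336, Priya 0.
Priya is ranked last by the fewest voters, so Priya wins.

Priya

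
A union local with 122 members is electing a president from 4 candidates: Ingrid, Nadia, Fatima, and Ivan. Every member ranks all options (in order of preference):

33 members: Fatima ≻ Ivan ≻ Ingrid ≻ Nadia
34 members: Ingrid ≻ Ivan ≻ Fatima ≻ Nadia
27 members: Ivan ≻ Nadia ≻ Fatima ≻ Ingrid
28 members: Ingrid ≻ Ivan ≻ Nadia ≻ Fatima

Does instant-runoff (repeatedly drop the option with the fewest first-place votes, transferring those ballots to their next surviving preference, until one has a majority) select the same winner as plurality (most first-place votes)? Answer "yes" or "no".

yes

Instant-runoff — R1 Ingrid 62, Nadia 0, Fatima 33, Ivan 27 (Ingrid winner). Winner: Ingrid.
Plurality — first-place votes: Ingrid 62, Nadia 0, Fatima 33, Ivan 27. Winner: Ingrid.
The two methods agree.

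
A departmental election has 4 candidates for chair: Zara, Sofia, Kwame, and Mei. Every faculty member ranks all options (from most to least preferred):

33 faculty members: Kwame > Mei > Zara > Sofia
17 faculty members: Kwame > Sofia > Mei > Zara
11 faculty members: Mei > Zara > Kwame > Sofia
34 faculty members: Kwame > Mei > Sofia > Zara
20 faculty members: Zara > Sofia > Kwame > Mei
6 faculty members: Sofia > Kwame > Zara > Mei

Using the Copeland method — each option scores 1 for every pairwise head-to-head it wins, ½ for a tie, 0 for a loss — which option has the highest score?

Kwame

Zara: beats Sofia; loses to Kwame and Mei → score 1.
Sofia: loses to Zara, Kwame, and Mei → score 0.
Kwame: beats Zara, Sofia, and Mei → score 3.
Mei: beats Zara and Sofia; loses to Kwame → score 2.
Kwame has the best pairwise record.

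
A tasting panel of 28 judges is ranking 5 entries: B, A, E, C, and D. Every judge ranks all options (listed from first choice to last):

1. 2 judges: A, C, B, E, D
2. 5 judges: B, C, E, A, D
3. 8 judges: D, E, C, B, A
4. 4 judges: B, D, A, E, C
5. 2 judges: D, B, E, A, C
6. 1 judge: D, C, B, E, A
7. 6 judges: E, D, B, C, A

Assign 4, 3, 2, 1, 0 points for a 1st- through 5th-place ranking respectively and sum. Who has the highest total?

B: 2·2 + 5·4 + 8·1 + 4·4 + 2·3 + 1·2 + 6·2 = 68
A: 2·4 + 5·1 + 8·0 + 4·2 + 2·1 + 1·0 + 6·0 = 23
E: 2·1 + 5·2 + 8·3 + 4·1 + 2·2 + 1·1 + 6·4 = 69
C: 2·3 + 5·3 + 8·2 + 4·0 + 2·0 + 1·3 + 6·1 = 46
D: 2·0 + 5·0 + 8·4 + 4·3 + 2·4 + 1·4 + 6·3 = 74
D has the highest Borda score (74).

D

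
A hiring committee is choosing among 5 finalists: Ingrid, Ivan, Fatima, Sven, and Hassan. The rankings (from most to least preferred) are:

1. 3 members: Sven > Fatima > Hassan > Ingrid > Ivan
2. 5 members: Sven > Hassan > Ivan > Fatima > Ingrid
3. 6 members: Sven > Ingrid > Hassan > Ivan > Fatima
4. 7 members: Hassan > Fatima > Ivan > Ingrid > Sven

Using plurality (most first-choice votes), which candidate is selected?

First-place votes: Ingrid 0, Ivan 0, Fatima 0, Sven 14, Hassan 7.
Sven has the most first-place votes.

Sven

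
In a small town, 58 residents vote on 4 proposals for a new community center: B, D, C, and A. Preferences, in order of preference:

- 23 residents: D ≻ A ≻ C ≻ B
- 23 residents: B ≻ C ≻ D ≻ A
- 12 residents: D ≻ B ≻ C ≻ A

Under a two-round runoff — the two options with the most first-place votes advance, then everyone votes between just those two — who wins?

Round 1 first-place votes: B 23, D 35, C 0, A 0.
D and B advance.
Runoff: D is preferred to B by 35 voters; B by 23.
D wins the runoff.

D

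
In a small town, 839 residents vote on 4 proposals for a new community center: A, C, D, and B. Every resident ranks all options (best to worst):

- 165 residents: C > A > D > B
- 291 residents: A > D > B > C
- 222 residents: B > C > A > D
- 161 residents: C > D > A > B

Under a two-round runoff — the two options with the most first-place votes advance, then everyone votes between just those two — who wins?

Round 1 first-place votes: A 291, C 326, D 0, B 222.
C and A advance.
Runoff: C is preferred to A by 548 voters; A by 291.
C wins the runoff.

C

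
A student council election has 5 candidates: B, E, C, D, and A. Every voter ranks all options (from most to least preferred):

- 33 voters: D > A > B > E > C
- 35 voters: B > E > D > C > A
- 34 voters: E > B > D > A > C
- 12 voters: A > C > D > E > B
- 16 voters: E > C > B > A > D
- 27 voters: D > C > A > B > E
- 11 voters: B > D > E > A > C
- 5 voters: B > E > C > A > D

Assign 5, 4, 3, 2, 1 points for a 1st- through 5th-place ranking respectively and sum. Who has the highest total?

B: 33·3 + 35·5 + 34·4 + 12·1 + 16·3 + 27·2 + 11·5 + 5·5 = 604
E: 33·2 + 35·4 + 34·5 + 12·2 + 16·5 + 27·1 + 11·3 + 5·4 = 560
C: 33·1 + 35·2 + 34·1 + 12·4 + 16·4 + 27·4 + 11·1 + 5·3 = 383
D: 33·5 + 35·3 + 34·3 + 12·3 + 16·1 + 27·5 + 11·4 + 5·1 = 608
A: 33·4 + 35·1 + 34·2 + 12·5 + 16·2 + 27·3 + 11·2 + 5·2 = 440
D has the highest Borda score (608).

D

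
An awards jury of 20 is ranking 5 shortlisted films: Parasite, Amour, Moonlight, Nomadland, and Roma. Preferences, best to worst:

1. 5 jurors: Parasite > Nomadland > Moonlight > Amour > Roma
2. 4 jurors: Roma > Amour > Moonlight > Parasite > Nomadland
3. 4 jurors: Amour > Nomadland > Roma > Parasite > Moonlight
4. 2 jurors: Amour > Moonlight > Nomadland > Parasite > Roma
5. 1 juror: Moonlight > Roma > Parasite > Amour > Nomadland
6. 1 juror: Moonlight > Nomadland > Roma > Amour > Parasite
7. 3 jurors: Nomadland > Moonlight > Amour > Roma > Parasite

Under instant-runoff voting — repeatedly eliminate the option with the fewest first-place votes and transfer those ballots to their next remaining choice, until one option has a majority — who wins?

Amour

Round 1: Parasite 5, Amour 6, Moonlight 2, Nomadland 3, Roma 4. Eliminate Moonlight.
Round 2: Parasite 5, Amour 6, Nomadland 4, Roma 5. Eliminate Nomadland.
Round 3: Parasite 5, Amour 9, Roma 6. Eliminate Parasite.
Round 4: Amour 14, Roma 6. Amour has a majority.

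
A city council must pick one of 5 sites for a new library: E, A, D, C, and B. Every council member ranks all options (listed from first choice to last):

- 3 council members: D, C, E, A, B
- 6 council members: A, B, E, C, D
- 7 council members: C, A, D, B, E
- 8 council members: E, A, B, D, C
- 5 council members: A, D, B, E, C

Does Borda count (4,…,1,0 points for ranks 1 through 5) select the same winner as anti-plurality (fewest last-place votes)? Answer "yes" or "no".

yes

Borda — scores: E 55, A 92, D 49, C 43, B 51. Winner: A.
Anti-plurality — last-place votes: E 7, A 0, D 6, C 13, B 3. Winner: A.
The two methods agree.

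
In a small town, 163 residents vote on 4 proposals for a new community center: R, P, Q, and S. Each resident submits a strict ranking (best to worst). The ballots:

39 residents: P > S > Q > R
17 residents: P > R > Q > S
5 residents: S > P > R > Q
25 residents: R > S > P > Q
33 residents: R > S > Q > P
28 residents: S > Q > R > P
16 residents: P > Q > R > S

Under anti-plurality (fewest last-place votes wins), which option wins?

Last-place votes: R 39, P 61, Q 30, S 33.
Q is ranked last by the fewest voters, so Q wins.

Q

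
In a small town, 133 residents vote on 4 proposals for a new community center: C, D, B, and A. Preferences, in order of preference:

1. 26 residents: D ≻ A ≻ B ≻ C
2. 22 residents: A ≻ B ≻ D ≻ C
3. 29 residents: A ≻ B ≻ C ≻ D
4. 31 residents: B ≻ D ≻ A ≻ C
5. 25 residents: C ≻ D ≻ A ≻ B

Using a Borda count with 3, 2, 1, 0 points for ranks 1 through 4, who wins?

C: 26·0 + 22·0 + 29·1 + 31·0 + 25·3 = 104
D: 26·3 + 22·1 + 29·0 + 31·2 + 25·2 = 212
B: 26·1 + 22·2 + 29·2 + 31·3 + 25·0 = 221
A: 26·2 + 22·3 + 29·3 + 31·1 + 25·1 = 261
A has the highest Borda score (261).

A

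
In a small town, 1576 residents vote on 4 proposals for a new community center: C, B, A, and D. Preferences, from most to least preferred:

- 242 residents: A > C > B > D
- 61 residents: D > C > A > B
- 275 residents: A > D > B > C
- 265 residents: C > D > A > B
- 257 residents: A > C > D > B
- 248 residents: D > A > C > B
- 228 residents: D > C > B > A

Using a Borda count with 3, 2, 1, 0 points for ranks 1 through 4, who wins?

C: 242·2 + 61·2 + 275·0 + 265·3 + 257·2 + 248·1 + 228·2 = 2619
B: 242·1 + 61·0 + 275·1 + 265·0 + 257·0 + 248·0 + 228·1 = 745
A: 242·3 + 61·1 + 275·3 + 265·1 + 257·3 + 248·2 + 228·0 = 3144
D: 242·0 + 61·3 + 275·2 + 265·2 + 257·1 + 248·3 + 228·3 = 2948
A has the highest Borda score (3144).

A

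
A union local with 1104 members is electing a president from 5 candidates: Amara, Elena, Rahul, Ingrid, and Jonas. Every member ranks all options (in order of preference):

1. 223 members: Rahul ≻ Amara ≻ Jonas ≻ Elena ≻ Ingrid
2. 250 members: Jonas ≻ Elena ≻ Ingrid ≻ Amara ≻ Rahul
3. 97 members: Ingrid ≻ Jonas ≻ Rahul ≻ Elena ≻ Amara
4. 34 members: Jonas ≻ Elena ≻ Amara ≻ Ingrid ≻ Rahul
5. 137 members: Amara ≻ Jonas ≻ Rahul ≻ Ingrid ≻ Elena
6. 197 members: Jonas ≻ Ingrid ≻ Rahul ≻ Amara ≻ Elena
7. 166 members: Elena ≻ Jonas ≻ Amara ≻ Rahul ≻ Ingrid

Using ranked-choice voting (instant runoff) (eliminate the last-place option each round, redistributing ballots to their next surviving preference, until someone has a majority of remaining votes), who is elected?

Round 1: Amara 137, Elena 166, Rahul 223, Ingrid 97, Jonas 481. Eliminate Ingrid.
Round 2: Amara 137, Elena 166, Rahul 223, Jonas 578. Jonas has a majority.

Jonas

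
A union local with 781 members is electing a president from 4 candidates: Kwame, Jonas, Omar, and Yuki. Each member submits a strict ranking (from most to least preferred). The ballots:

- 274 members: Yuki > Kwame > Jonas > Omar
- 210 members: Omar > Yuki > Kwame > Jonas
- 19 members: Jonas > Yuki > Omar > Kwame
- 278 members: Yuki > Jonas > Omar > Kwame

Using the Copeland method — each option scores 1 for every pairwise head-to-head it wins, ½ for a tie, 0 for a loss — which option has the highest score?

Kwame: beats Jonas; loses to Omar and Yuki → score 1.
Jonas: beats Omar; loses to Kwame and Yuki → score 1.
Omar: beats Kwame; loses to Jonas and Yuki → score 1.
Yuki: beats Kwame, Jonas, and Omar → score 3.
Yuki has the best pairwise record.

Yuki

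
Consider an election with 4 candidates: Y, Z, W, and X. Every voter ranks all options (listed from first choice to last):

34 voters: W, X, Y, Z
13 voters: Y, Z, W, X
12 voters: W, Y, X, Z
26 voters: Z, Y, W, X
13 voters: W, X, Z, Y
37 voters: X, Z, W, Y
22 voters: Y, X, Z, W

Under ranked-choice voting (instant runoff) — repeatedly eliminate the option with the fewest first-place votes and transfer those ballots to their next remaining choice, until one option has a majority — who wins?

W

Round 1: Y 35, Z 26, W 59, X 37. Eliminate Z.
Round 2: Y 61, W 59, X 37. Eliminate X.
Round 3: Y 61, W 96. W has a majority.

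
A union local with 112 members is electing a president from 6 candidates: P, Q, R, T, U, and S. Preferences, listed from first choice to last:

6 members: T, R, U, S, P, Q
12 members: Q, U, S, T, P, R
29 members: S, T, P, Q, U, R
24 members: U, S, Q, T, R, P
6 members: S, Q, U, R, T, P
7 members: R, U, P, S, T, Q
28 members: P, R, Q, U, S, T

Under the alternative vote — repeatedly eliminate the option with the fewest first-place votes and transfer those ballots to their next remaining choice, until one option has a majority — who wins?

U

Round 1: P 28, Q 12, R 7, T 6, U 24, S 35. Eliminate T.
Round 2: P 28, Q 12, R 13, U 24, S 35. Eliminate Q.
Round 3: P 28, R 13, U 36, S 35. Eliminate R.
Round 4: P 28, U 49, S 35. Eliminate P.
Round 5: U 77, S 35. U has a majority.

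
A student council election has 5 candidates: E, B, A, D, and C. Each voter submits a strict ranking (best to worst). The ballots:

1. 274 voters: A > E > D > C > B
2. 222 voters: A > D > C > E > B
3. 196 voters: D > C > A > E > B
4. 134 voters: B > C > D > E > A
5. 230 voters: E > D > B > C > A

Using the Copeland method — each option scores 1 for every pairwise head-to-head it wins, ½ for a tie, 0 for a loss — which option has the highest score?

D

E: beats B; loses to A, D, and C → score 1.
B: loses to E, A, D, and C → score 0.
A: beats E and B; loses to D and C → score 2.
D: beats E, B, A, and C → score 4.
C: beats E, B, and A; loses to D → score 3.
D has the best pairwise record.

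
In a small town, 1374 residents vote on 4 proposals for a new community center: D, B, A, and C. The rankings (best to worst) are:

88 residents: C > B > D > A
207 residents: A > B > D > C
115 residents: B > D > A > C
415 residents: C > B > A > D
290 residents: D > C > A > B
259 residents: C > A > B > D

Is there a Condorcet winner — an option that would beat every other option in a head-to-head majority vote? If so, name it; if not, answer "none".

C

C vs D: 762–612 for C.
C vs B: 1052–322 for C.
C vs A: 1052–322 for C.
C beats every other option head-to-head.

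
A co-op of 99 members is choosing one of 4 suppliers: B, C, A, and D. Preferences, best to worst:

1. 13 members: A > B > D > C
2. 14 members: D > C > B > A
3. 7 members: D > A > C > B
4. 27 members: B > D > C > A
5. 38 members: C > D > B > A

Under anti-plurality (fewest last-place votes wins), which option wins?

D

Last-place votes: B 7, C 13, A 79, D 0.
D is ranked last by the fewest voters, so D wins.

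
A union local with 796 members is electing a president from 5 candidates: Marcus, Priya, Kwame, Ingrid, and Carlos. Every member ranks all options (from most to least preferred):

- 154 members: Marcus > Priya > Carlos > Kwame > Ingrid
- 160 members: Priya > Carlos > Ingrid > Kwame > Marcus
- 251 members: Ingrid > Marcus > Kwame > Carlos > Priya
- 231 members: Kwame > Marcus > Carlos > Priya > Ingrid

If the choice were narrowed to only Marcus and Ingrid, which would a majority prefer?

Ingrid

Voters preferring Marcus to Ingrid: 385; preferring Ingrid to Marcus: 411.
Ingrid wins the head-to-head.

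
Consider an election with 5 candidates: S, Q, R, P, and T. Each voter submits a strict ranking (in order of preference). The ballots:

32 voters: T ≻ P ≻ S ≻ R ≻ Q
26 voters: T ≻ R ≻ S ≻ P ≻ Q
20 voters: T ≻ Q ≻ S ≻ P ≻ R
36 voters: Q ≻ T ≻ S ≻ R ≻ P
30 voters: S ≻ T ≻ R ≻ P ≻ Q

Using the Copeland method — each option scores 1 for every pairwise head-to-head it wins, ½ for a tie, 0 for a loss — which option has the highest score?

S: beats Q, R, and P; loses to T → score 3.
Q: loses to S, R, P, and T → score 0.
R: beats Q and P; loses to S and T → score 2.
P: beats Q; loses to S, R, and T → score 1.
T: beats S, Q, R, and P → score 4.
T has the best pairwise record.

T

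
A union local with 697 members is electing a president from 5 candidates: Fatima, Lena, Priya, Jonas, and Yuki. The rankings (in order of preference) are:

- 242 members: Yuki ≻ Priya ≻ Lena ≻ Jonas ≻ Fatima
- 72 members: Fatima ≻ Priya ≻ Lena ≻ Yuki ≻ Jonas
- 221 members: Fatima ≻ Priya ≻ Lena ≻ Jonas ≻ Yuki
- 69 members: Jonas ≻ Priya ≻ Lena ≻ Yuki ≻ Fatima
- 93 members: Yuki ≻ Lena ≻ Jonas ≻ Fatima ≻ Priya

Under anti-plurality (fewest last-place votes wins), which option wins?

Lena

Last-place votes: Fatima 311, Lena 0, Priya 93, Jonas 72, Yuki 221.
Lena is ranked last by the fewest voters, so Lena wins.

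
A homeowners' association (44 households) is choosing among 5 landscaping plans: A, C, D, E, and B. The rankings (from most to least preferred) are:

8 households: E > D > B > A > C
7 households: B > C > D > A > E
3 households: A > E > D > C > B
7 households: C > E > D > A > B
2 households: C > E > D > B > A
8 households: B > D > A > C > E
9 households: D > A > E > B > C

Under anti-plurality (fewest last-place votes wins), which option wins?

Last-place votes: A 2, C 17, D 0, E 15, B 10.
D is ranked last by the fewest voters, so D wins.

D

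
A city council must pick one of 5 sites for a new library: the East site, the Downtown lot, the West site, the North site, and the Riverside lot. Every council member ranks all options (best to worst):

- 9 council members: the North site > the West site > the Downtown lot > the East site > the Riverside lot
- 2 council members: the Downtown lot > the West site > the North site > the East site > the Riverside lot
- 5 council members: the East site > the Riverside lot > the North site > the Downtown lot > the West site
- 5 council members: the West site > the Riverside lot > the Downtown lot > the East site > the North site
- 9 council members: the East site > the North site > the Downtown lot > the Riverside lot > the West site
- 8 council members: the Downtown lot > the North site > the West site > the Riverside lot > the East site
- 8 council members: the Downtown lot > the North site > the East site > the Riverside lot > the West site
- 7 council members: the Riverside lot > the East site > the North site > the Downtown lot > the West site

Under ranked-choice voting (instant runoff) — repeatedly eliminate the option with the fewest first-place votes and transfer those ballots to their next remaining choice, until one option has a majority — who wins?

the Downtown lot

Round 1: the East site 14, the Downtown lot 18, the West site 5, the North site 9, the Riverside lot 7. Eliminate the West site.
Round 2: the East site 14, the Downtown lot 18, the North site 9, the Riverside lot 12. Eliminate the North site.
Round 3: the East site 14, the Downtown lot 27, the Riverside lot 12. The Downtown lot has a majority.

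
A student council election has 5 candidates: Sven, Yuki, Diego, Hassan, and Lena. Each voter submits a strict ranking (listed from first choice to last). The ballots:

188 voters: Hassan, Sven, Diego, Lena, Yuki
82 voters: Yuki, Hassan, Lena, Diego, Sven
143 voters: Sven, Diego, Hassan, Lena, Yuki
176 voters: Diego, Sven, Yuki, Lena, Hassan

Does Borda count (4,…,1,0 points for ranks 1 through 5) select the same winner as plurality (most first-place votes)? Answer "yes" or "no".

no

Borda — scores: Sven 1664, Yuki 680, Diego 1591, Hassan 1284, Lena 671. Winner: Sven.
Plurality — first-place votes: Sven 143, Yuki 82, Diego 176, Hassan 188, Lena 0. Winner: Hassan.
The two methods disagree.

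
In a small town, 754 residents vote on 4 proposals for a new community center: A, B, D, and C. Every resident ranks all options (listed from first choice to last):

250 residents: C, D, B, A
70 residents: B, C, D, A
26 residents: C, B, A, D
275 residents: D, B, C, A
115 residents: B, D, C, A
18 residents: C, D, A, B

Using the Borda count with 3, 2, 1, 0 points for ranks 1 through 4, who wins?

A: 250·0 + 70·0 + 26·1 + 275·0 + 115·0 + 18·1 = 44
B: 250·1 + 70·3 + 26·2 + 275·2 + 115·3 + 18·0 = 1407
D: 250·2 + 70·1 + 26·0 + 275·3 + 115·2 + 18·2 = 1661
C: 250·3 + 70·2 + 26·3 + 275·1 + 115·1 + 18·3 = 1412
D has the highest Borda score (1661).

D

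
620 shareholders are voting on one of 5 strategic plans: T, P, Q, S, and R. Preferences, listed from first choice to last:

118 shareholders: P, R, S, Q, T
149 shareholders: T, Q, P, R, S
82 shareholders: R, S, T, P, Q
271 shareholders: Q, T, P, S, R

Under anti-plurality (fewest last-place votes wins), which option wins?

Last-place votes: T 118, P 0, Q 82, S 149, R 271.
P is ranked last by the fewest voters, so P wins.

P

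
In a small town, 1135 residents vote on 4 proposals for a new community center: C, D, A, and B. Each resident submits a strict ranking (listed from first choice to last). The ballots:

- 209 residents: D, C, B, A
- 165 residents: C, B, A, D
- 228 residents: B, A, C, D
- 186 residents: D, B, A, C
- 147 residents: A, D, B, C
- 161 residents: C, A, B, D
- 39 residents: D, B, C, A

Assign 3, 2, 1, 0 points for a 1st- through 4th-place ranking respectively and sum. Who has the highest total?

C: 209·2 + 165·3 + 228·1 + 186·0 + 147·0 + 161·3 + 39·1 = 1663
D: 209·3 + 165·0 + 228·0 + 186·3 + 147·2 + 161·0 + 39·3 = 1596
A: 209·0 + 165·1 + 228·2 + 186·1 + 147·3 + 161·2 + 39·0 = 1570
B: 209·1 + 165·2 + 228·3 + 186·2 + 147·1 + 161·1 + 39·2 = 1981
B has the highest Borda score (1981).

B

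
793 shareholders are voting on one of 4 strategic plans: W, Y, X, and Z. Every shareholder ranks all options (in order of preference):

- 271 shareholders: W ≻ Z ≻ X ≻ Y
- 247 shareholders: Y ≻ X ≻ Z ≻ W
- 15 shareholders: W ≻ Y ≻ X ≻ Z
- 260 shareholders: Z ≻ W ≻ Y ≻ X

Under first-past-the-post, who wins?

First-place votes: W 286, Y 247, X 0, Z 260.
W has the most first-place votes.

W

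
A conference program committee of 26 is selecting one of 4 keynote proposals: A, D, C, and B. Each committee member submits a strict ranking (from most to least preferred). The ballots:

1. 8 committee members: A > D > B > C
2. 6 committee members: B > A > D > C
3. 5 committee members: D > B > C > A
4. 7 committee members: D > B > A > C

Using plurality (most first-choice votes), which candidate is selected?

First-place votes: A 8, D 12, C 0, B 6.
D has the most first-place votes.

D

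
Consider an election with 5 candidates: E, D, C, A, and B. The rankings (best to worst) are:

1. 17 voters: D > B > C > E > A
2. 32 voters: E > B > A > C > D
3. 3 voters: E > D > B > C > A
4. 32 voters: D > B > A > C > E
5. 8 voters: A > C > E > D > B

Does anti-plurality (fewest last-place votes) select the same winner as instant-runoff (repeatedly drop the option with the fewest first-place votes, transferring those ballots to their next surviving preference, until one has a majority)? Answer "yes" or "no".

no

Anti-plurality — last-place votes: E 32, D 32, C 0, A 20, B 8. Winner: C.
Instant-runoff — R1 E 35, D 49, C 0, A 8, B 0 (D winner). Winner: D.
The two methods disagree.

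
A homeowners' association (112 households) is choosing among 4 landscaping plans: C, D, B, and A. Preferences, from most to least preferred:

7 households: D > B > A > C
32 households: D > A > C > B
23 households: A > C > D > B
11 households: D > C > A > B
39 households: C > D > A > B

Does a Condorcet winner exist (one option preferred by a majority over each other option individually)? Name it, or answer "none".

Checking pairwise contests:
A beats C 62–50.
C beats D 62–50.
C beats B 105–7.
D beats A 89–23.
Every option loses at least one head-to-head, so there is no Condorcet winner.

none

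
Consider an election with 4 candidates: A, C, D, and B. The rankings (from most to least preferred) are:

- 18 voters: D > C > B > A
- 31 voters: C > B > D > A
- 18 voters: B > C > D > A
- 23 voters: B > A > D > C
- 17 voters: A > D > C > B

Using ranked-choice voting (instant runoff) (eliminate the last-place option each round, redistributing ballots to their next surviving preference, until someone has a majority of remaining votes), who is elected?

Round 1: A 17, C 31, D 18, B 41. Eliminate A.
Round 2: C 31, D 35, B 41. Eliminate C.
Round 3: D 35, B 72. B has a majority.

B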